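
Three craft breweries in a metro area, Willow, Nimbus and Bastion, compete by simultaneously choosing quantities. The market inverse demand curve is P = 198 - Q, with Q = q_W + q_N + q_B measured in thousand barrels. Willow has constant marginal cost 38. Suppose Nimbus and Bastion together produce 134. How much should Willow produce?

13

With rivals' combined output fixed at 134, Willow's profit is π_W = (198 - 134 - q_W)q_W - (38q_W) = (64 - q_W)q_W - (38q_W).
∂π_W/∂q_W = 26 - 2q_W = 0, so q_W = 13.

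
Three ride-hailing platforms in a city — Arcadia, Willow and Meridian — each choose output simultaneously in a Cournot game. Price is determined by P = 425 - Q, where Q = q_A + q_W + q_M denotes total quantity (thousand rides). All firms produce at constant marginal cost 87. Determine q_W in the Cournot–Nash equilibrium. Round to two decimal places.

84.50

A representative firm's profit is π_i = q_i(425 - Q) - 87q_i.
Setting ∂π_i/∂q_i = 0 with rivals' quantities fixed: 338 - 2q_i - Σ_{j≠i} q_j = 0.
By symmetry each firm produces the same amount; substituting Σ_{j≠i} q_j = 2q_i yields q_i = 338/4 = 169/2.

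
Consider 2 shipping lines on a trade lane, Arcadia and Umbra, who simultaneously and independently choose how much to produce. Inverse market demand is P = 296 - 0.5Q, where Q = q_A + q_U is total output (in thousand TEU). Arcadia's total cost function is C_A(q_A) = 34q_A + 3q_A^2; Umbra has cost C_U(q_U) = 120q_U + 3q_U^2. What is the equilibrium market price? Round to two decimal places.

Arcadia's profit: π_A = (296 - 0.5Q)q_A - (34q_A + 3q_A²). Setting ∂π_A/∂q_A = 0: 262 - 7q_A - (1/2)(q_U) = 0.
Umbra's profit: π_U = (296 - 0.5Q)q_U - (120q_U + 3q_U²). Setting ∂π_U/∂q_U = 0: 176 - 7q_U - (1/2)(q_A) = 0.
Best responses: q_A = (262 - (1/2)q_U)/7, q_U = (176 - (1/2)q_A)/7.
Solving the pair: q_A = 35.8154, q_U = 1468/65.
Total output Q = 292/5, so price P = 296 - (1/2)·(292/5) = 1334/5.

266.80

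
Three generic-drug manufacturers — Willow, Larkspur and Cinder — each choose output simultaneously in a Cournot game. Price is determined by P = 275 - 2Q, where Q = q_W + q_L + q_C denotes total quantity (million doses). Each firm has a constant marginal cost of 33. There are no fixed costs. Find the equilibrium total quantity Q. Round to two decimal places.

A representative firm's profit is π_i = q_i(275 - 2Q) - 33q_i.
First-order condition (treating rivals' output as given): 242 - 4q_i - 2·Σ_{j≠i} q_j = 0.
With identical firms every q_j equals q_i, so Σ_{j≠i} q_j = 2q_i and 242 = 8q_i, giving q_i = 121/4.
Total output Q = 121/4 + 121/4 + 121/4 = 363/4.

90.75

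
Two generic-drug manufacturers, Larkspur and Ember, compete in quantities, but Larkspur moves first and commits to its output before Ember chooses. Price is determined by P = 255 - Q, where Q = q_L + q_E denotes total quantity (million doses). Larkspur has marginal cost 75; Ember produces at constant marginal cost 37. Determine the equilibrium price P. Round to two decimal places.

110.50

Solve by backward induction. Given q_L, the follower Ember maximises π_E = (255 - q_L - q_E)q_E - 37q_E.
Setting the follower's marginal profit to zero, 218 - q_L - 2q_E = 0, i.e. q_E = (218 - q_L)/2.
Larkspur substitutes q_E(q_L) into its own profit: π_L = q_L(255 - q_L - (218 - q_L)/2) - 75q_L = (146 - (1/2)q_L)q_L - 75q_L.
The leader's first-order condition 71 - q_L = 0 yields q_L = 71.
Then q_E = (218 - 71)/2 = 147/2.
Total output Q = 289/2, so price P = 255 - 289/2 = 221/2.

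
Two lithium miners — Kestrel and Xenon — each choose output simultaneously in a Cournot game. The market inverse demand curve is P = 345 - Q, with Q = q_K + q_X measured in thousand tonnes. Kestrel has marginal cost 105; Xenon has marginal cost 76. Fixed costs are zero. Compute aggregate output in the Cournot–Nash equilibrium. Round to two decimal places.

169.67

Kestrel's profit: π_K = (345 - Q)q_K - (105q_K). Setting ∂π_K/∂q_K = 0: 240 - 2q_K - (q_X) = 0.
Xenon's profit: π_X = (345 - Q)q_X - (76q_X). Setting ∂π_X/∂q_X = 0: 269 - 2q_X - (q_K) = 0.
Rearranging gives the reaction functions q_K = (240 - q_X)/2 and q_X = (269 - q_K)/2.
Substituting one into the other gives q_K = 211/3 and q_X = 298/3.
Total output Q = 211/3 + 298/3 = 509/3.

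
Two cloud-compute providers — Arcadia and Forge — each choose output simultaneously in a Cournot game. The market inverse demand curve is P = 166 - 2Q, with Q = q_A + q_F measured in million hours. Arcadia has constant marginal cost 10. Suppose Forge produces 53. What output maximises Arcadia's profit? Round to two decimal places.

12.50

With the rival's output fixed at 53, Arcadia's profit is π_A = (166 - 2·53 - 2q_A)q_A - (10q_A) = (60 - 2q_A)q_A - (10q_A).
∂π_A/∂q_A = 50 - 4q_A = 0, so q_A = 25/2.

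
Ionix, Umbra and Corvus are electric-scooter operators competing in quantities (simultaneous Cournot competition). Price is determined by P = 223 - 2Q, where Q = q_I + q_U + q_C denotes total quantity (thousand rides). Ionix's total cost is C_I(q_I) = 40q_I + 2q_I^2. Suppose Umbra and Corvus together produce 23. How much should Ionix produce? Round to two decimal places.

With rivals' combined output fixed at 23, Ionix's profit is π_I = (223 - 2·23 - 2q_I)q_I - (40q_I + 2q_I²) = (177 - 2q_I)q_I - (40q_I + 2q_I²).
∂π_I/∂q_I = 137 - 8q_I = 0, so q_I = 137/8.

17.13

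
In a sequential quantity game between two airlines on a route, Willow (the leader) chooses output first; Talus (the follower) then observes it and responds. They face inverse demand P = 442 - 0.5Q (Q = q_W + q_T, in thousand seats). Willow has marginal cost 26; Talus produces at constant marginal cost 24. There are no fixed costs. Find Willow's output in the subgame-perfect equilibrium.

414

Solve by backward induction. Given q_W, the follower Talus maximises π_T = (442 - (1/2)q_W - (1/2)q_T)q_T - 24q_T.
Setting the follower's marginal profit to zero, 418 - (1/2)q_W - q_T = 0, i.e. q_T = (418 - (1/2)q_W).
Willow substitutes q_T(q_W) into its own profit: π_W = q_W(442 - (1/2)q_W - (418 - (1/2)q_W)/2) - 26q_W = (233 - (1/4)q_W)q_W - 26q_W.
Leader FOC: 207 - (1/2)q_W = 0, so q_W = 414.
Then q_T = (418 - (1/2)·414) = 211.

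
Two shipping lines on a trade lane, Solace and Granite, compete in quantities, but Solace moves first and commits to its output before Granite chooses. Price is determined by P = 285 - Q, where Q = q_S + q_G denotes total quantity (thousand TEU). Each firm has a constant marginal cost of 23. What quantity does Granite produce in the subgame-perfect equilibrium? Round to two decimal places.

Solve by backward induction. Given q_S, the follower Granite maximises π_G = (285 - q_S - q_G)q_G - 23q_G.
∂π_G/∂q_G = 262 - q_S - 2q_G = 0 gives the reaction function q_G = (262 - q_S)/2.
Solace substitutes q_G(q_S) into its own profit: π_S = q_S(285 - q_S - (262 - q_S)/2) - 23q_S = (154 - (1/2)q_S)q_S - 23q_S.
Leader FOC: 131 - q_S = 0, so q_S = 131.
Then q_G = (262 - 131)/2 = 131/2.

65.50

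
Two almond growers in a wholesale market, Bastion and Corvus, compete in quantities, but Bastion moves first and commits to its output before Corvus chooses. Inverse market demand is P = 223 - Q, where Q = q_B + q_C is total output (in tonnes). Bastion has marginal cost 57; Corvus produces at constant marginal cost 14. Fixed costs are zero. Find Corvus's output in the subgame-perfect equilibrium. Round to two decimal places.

73.75

The follower Corvus best-responds to any q_B: π_C = (223 - Q)q_C - 14q_C.
∂π_C/∂q_C = 209 - q_B - 2q_C = 0 gives the reaction function q_C = (209 - q_B)/2.
Bastion substitutes q_C(q_B) into its own profit: π_B = q_B(223 - q_B - (209 - q_B)/2) - 57q_B = (237/2 - (1/2)q_B)q_B - 57q_B.
Leader FOC: 123/2 - q_B = 0, so q_B = 123/2.
Then q_C = (209 - 123/2)/2 = 295/4.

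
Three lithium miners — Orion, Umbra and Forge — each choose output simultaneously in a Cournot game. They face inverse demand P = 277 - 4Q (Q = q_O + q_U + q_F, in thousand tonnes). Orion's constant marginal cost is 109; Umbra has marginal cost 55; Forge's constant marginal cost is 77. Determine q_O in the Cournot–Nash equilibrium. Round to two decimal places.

5.13

Orion's profit: π_O = (277 - 4Q)q_O - (109q_O). Setting ∂π_O/∂q_O = 0: 168 - 8q_O - 4(q_U + q_F) = 0.
Umbra's first-order condition: 222 - 8q_U - 4(q_O + q_F) = 0.
Forge's profit: π_F = (277 - 4Q)q_F - (77q_F). Setting ∂π_F/∂q_F = 0: 200 - 8q_F - 4(q_O + q_U) = 0.
Summing all 3 equations gives 590 − 16Q = 0, hence Q = 295/8.
Back-substituting: q_O = (168 − 295/2)/4 = 41/8, q_U = (222 − 295/2)/4 = 149/8, q_F = (200 − 295/2)/4 = 105/8.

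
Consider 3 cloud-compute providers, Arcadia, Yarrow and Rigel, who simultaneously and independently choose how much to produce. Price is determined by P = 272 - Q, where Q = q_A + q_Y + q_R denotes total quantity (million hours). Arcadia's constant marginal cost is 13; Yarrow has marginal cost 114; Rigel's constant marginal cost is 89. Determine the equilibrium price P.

Arcadia's profit: π_A = (272 - Q)q_A - (13q_A). Setting ∂π_A/∂q_A = 0: 259 - 2q_A - (q_Y + q_R) = 0.
Yarrow's first-order condition: 158 - 2q_Y - (q_A + q_R) = 0.
Rigel's profit: π_R = (272 - Q)q_R - (89q_R). Setting ∂π_R/∂q_R = 0: 183 - 2q_R - (q_A + q_Y) = 0.
Adding the 3 conditions: 600 − 2Q − 2Q = 0, i.e. Q = 150.
Back-substituting: q_A = (259 − 150) = 109, q_Y = (158 − 150) = 8, q_R = (183 − 150) = 33.
Total output Q = 150, so price P = 272 - 150 = 122.

122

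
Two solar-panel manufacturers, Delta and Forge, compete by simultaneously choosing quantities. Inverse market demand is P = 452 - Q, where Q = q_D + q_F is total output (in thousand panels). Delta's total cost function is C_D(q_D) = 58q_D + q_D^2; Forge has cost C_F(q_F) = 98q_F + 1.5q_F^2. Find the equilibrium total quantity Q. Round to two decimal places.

138.84

Delta's profit: π_D = (452 - Q)q_D - (58q_D + q_D²). Setting ∂π_D/∂q_D = 0: 394 - 4q_D - (q_F) = 0.
Forge's profit: π_F = (452 - Q)q_F - (98q_F + (3/2)q_F²). Setting ∂π_F/∂q_F = 0: 354 - 5q_F - (q_D) = 0.
So q_D = (394 - q_F)/4 and q_F = (354 - q_D)/5.
Substituting one into the other gives q_D = 1616/19 and q_F = 1022/19.
Total output Q = 1616/19 + 1022/19 = 138.8421.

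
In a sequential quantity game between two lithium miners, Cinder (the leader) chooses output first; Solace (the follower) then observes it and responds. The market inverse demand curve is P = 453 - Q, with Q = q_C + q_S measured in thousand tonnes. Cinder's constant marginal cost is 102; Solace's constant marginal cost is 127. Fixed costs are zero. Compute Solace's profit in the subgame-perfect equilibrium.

Solve by backward induction. Given q_C, the follower Solace maximises π_S = (453 - q_C - q_S)q_S - 127q_S.
∂π_S/∂q_S = 326 - q_C - 2q_S = 0 gives the reaction function q_S = (326 - q_C)/2.
The leader anticipates this reaction. Substituting into P = 453 - Q gives P = 290 - (1/2)q_C, so π_C = (290 - (1/2)q_C)q_C - 102q_C.
Leader FOC: 188 - q_C = 0, so q_C = 188.
Then q_S = (326 - 188)/2 = 69.
Price P = 453 - 257 = 196.
Solace's profit: (196 - 127)·69 = 4761.

4761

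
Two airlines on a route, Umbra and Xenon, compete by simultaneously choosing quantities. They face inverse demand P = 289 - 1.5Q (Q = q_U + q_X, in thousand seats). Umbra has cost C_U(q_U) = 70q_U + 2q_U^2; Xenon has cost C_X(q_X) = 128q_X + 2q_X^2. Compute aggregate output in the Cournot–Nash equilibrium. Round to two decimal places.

Umbra's profit: π_U = (289 - 1.5Q)q_U - (70q_U + 2q_U²). Setting ∂π_U/∂q_U = 0: 219 - 7q_U - (3/2)(q_X) = 0.
Xenon's profit: π_X = (289 - 1.5Q)q_X - (128q_X + 2q_X²). Setting ∂π_X/∂q_X = 0: 161 - 7q_X - (3/2)(q_U) = 0.
So q_U = (219 - (3/2)q_X)/7 and q_X = (161 - (3/2)q_U)/7.
Solving the pair: q_U = 27.6257, q_X = 17.0802.
Total output Q = 27.6257 + 17.0802 = 760/17.

44.71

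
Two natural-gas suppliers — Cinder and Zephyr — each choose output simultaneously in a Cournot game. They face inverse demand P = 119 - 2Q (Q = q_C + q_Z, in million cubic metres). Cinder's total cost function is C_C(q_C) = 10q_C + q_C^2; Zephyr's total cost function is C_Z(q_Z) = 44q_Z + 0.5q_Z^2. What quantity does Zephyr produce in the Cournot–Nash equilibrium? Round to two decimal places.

8.92

Cinder's profit: π_C = (119 - 2Q)q_C - (10q_C + q_C²). Setting ∂π_C/∂q_C = 0: 109 - 6q_C - 2(q_Z) = 0.
Zephyr's profit: π_Z = (119 - 2Q)q_Z - (44q_Z + (1/2)q_Z²). Setting ∂π_Z/∂q_Z = 0: 75 - 5q_Z - 2(q_C) = 0.
Rearranging gives the reaction functions q_C = (109 - 2q_Z)/6 and q_Z = (75 - 2q_C)/5.
Solving the pair: q_C = 395/26, q_Z = 116/13.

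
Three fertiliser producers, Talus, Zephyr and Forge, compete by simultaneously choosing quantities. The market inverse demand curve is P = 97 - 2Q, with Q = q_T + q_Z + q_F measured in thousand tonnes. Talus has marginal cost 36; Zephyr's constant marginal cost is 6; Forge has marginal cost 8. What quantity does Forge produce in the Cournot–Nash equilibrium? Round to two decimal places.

14.38

Talus's profit: π_T = (97 - 2Q)q_T - (36q_T). Setting ∂π_T/∂q_T = 0: 61 - 4q_T - 2(q_Z + q_F) = 0.
Zephyr's first-order condition: 91 - 4q_Z - 2(q_T + q_F) = 0.
Forge's first-order condition: 89 - 4q_F - 2(q_T + q_Z) = 0.
Summing all 3 equations gives 241 − 8Q = 0, hence Q = 241/8.
Back-substituting: q_T = (61 − 241/4)/2 = 3/8, q_Z = (91 − 241/4)/2 = 123/8, q_F = (89 − 241/4)/2 = 115/8.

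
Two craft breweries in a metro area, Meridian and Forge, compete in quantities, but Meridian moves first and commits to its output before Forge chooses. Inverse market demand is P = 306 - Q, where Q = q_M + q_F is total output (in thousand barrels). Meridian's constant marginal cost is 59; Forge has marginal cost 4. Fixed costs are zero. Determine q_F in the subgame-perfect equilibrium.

103

Solve by backward induction. Given q_M, the follower Forge maximises π_F = (306 - q_M - q_F)q_F - 4q_F.
∂π_F/∂q_F = 302 - q_M - 2q_F = 0 gives the reaction function q_F = (302 - q_M)/2.
The leader anticipates this reaction. Substituting into P = 306 - Q gives P = 155 - (1/2)q_M, so π_M = (155 - (1/2)q_M)q_M - 59q_M.
The leader's first-order condition 96 - q_M = 0 yields q_M = 96.
Then q_F = (302 - 96)/2 = 103.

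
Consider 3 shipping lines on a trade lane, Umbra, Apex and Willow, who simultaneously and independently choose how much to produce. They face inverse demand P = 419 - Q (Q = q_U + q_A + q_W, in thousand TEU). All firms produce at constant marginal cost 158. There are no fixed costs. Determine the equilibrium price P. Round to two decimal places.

223.25

A representative firm's profit is π_i = q_i(419 - Q) - 158q_i.
Setting ∂π_i/∂q_i = 0 with rivals' quantities fixed: 261 - 2q_i - Σ_{j≠i} q_j = 0.
By symmetry each firm produces the same amount; substituting Σ_{j≠i} q_j = 2q_i yields q_i = 261/4.
Total output Q = 783/4, so price P = 419 - 783/4 = 893/4.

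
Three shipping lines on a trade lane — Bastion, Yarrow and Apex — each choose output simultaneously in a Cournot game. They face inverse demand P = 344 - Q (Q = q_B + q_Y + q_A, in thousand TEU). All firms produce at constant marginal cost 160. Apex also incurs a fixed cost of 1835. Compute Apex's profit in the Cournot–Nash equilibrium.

281

A representative firm's profit is π_i = q_i(344 - Q) - 160q_i.
First-order condition (treating rivals' output as given): 184 - 2q_i - Σ_{j≠i} q_j = 0.
With identical firms every q_j equals q_i, so Σ_{j≠i} q_j = 2q_i and 184 = 4q_i, giving q_i = 46.
Price P = 344 - 138 = 206.
Apex's profit: (206 - 160)·46 - 1835 = 281.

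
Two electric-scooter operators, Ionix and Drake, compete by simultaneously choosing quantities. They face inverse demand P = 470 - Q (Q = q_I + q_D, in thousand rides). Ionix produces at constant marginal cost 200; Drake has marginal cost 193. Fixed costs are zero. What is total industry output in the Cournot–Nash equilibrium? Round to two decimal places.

Ionix's profit: π_I = (470 - Q)q_I - (200q_I). Setting ∂π_I/∂q_I = 0: 270 - 2q_I - (q_D) = 0.
Drake's first-order condition: 277 - 2q_D - (q_I) = 0.
Best responses: q_I = (270 - q_D)/2, q_D = (277 - q_I)/2.
Solving the pair: q_I = 263/3, q_D = 284/3.
Total output Q = 263/3 + 284/3 = 547/3.

182.33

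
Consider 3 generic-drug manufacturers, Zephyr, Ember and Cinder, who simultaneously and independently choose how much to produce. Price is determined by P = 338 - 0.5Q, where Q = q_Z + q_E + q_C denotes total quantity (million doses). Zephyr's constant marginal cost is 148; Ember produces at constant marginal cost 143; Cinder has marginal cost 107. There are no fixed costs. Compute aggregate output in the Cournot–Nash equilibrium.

Zephyr's profit: π_Z = (338 - 0.5Q)q_Z - (148q_Z). Setting ∂π_Z/∂q_Z = 0: 190 - q_Z - (1/2)(q_E + q_C) = 0.
Ember's first-order condition: 195 - q_E - (1/2)(q_Z + q_C) = 0.
Cinder's first-order condition: 231 - q_C - (1/2)(q_Z + q_E) = 0.
Adding the 3 first-order conditions: 616 − 2Q = 0, so Q = 308.
Back-substituting: q_Z = (190 − 154)/(1/2) = 72, q_E = (195 − 154)/(1/2) = 82, q_C = (231 − 154)/(1/2) = 154.
Total output Q = 72 + 82 + 154 = 308.

308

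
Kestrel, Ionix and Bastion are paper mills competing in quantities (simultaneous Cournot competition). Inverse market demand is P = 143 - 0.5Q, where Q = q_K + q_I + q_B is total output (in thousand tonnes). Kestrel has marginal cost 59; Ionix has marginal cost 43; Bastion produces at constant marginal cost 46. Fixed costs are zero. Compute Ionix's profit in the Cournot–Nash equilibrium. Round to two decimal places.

1770.13

Kestrel's profit: π_K = (143 - 0.5Q)q_K - (59q_K). Setting ∂π_K/∂q_K = 0: 84 - q_K - (1/2)(q_I + q_B) = 0.
Ionix's profit: π_I = (143 - 0.5Q)q_I - (43q_I). Setting ∂π_I/∂q_I = 0: 100 - q_I - (1/2)(q_K + q_B) = 0.
Bastion's first-order condition: 97 - q_B - (1/2)(q_K + q_I) = 0.
Summing all 3 equations gives 281 − 2Q = 0, hence Q = 281/2.
Back-substituting: q_K = (84 − 281/4)/(1/2) = 55/2, q_I = (100 − 281/4)/(1/2) = 119/2, q_B = (97 − 281/4)/(1/2) = 107/2.
Price P = 143 - (1/2)·(281/2) = 291/4.
Ionix's profit: (291/4 - 43)·(119/2) = 1770.1250.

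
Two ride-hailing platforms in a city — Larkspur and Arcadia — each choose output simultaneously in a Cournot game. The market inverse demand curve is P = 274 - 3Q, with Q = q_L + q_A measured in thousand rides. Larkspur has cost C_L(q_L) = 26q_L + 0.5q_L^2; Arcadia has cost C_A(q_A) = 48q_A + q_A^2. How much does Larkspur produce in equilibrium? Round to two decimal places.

Larkspur's profit: π_L = (274 - 3Q)q_L - (26q_L + (1/2)q_L²). Setting ∂π_L/∂q_L = 0: 248 - 7q_L - 3(q_A) = 0.
Arcadia's first-order condition: 226 - 8q_A - 3(q_L) = 0.
Rearranging gives the reaction functions q_L = (248 - 3q_A)/7 and q_A = (226 - 3q_L)/8.
Substituting one into the other gives q_L = 1306/47 and q_A = 838/47.

27.79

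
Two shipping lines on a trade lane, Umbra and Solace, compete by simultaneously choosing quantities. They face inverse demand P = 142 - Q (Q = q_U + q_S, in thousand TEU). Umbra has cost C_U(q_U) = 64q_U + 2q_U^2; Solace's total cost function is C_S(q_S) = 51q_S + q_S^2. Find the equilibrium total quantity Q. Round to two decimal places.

Umbra's profit: π_U = (142 - Q)q_U - (64q_U + 2q_U²). Setting ∂π_U/∂q_U = 0: 78 - 6q_U - (q_S) = 0.
Solace's profit: π_S = (142 - Q)q_S - (51q_S + q_S²). Setting ∂π_S/∂q_S = 0: 91 - 4q_S - (q_U) = 0.
Rearranging gives the reaction functions q_U = (78 - q_S)/6 and q_S = (91 - q_U)/4.
Substituting one into the other gives q_U = 221/23 and q_S = 468/23.
Total output Q = 221/23 + 468/23 = 689/23.

29.96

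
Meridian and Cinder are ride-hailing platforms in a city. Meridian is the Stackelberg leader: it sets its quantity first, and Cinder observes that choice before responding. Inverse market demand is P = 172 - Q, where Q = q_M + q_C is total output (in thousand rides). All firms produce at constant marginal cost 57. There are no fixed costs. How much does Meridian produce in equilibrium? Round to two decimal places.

57.50

The follower Cinder best-responds to any q_M: π_C = (172 - Q)q_C - 57q_C.
∂π_C/∂q_C = 115 - q_M - 2q_C = 0 gives the reaction function q_C = (115 - q_M)/2.
The leader anticipates this reaction. Substituting into P = 172 - Q gives P = 229/2 - (1/2)q_M, so π_M = (229/2 - (1/2)q_M)q_M - 57q_M.
Leader FOC: 115/2 - q_M = 0, so q_M = 115/2.
Then q_C = (115 - 115/2)/2 = 115/4.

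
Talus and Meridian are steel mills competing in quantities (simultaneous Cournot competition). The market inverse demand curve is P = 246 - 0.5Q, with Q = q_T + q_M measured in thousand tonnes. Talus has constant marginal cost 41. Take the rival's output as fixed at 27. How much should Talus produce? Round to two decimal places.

191.50

With the rival's output fixed at 27, Talus's profit is π_T = (246 - (1/2)·27 - (1/2)q_T)q_T - (41q_T) = (465/2 - (1/2)q_T)q_T - (41q_T).
∂π_T/∂q_T = 383/2 - q_T = 0, so q_T = 383/2.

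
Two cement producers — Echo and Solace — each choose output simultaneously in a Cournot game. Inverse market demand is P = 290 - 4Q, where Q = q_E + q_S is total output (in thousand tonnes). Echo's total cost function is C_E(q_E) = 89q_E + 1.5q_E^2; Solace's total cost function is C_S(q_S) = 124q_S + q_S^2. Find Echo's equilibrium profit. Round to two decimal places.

Echo's profit: π_E = (290 - 4Q)q_E - (89q_E + (3/2)q_E²). Setting ∂π_E/∂q_E = 0: 201 - 11q_E - 4(q_S) = 0.
Solace's first-order condition: 166 - 10q_S - 4(q_E) = 0.
Rearranging gives the reaction functions q_E = (201 - 4q_S)/11 and q_S = (166 - 4q_E)/10.
Substituting one into the other gives q_E = 673/47 and q_S = 511/47.
Price P = 290 - 4·(1184/47) = 189.2340.
Echo's profit: 189.2340·(673/47) - 89·(673/47) - (3/2)(673/47)² = 1127.7091.

1127.71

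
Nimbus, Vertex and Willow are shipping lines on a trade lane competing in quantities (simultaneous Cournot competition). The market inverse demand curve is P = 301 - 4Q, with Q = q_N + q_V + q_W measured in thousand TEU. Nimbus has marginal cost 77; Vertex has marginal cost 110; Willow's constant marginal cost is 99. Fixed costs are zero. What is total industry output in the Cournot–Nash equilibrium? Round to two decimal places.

38.56

Nimbus's profit: π_N = (301 - 4Q)q_N - (77q_N). Setting ∂π_N/∂q_N = 0: 224 - 8q_N - 4(q_V + q_W) = 0.
Vertex's first-order condition: 191 - 8q_V - 4(q_N + q_W) = 0.
Willow's profit: π_W = (301 - 4Q)q_W - (99q_W). Setting ∂π_W/∂q_W = 0: 202 - 8q_W - 4(q_N + q_V) = 0.
Summing all 3 equations gives 617 − 16Q = 0, hence Q = 617/16.
Back-substituting: q_N = (224 − 617/4)/4 = 279/16, q_V = (191 − 617/4)/4 = 147/16, q_W = (202 − 617/4)/4 = 191/16.
Total output Q = 279/16 + 147/16 + 191/16 = 617/16.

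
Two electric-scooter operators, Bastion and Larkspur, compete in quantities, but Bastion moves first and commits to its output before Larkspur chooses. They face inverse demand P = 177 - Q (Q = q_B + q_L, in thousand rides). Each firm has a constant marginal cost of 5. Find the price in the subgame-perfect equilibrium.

48

The follower Larkspur best-responds to any q_B: π_L = (177 - Q)q_L - 5q_L.
Setting the follower's marginal profit to zero, 172 - q_B - 2q_L = 0, i.e. q_L = (172 - q_B)/2.
The leader anticipates this reaction. Substituting into P = 177 - Q gives P = 91 - (1/2)q_B, so π_B = (91 - (1/2)q_B)q_B - 5q_B.
Maximising: ∂π_B/∂q_B = 86 - q_B = 0, giving q_B = 86.
Then q_L = (172 - 86)/2 = 43.
Total output Q = 129, so price P = 177 - 129 = 48.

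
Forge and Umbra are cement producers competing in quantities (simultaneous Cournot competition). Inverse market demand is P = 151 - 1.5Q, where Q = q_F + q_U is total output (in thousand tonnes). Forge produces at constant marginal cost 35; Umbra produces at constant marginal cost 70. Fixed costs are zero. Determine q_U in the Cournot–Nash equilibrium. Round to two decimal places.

10.22

Forge's profit: π_F = (151 - 1.5Q)q_F - (35q_F). Setting ∂π_F/∂q_F = 0: 116 - 3q_F - (3/2)(q_U) = 0.
Umbra's first-order condition: 81 - 3q_U - (3/2)(q_F) = 0.
Best responses: q_F = (116 - (3/2)q_U)/3, q_U = (81 - (3/2)q_F)/3.
Solving the pair: q_F = 302/9, q_U = 92/9.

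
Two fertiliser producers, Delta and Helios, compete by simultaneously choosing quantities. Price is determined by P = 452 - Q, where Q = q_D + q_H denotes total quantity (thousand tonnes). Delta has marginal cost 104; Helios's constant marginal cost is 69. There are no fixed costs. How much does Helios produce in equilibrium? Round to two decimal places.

Delta's profit: π_D = (452 - Q)q_D - (104q_D). Setting ∂π_D/∂q_D = 0: 348 - 2q_D - (q_H) = 0.
Helios's first-order condition: 383 - 2q_H - (q_D) = 0.
Rearranging gives the reaction functions q_D = (348 - q_H)/2 and q_H = (383 - q_D)/2.
Substituting one into the other gives q_D = 313/3 and q_H = 418/3.

139.33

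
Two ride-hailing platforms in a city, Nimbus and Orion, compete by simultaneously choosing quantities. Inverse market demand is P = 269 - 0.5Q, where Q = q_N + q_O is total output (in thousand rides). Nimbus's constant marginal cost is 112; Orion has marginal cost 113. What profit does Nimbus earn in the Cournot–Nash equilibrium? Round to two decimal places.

Nimbus's profit: π_N = (269 - 0.5Q)q_N - (112q_N). Setting ∂π_N/∂q_N = 0: 157 - q_N - (1/2)(q_O) = 0.
Orion's profit: π_O = (269 - 0.5Q)q_O - (113q_O). Setting ∂π_O/∂q_O = 0: 156 - q_O - (1/2)(q_N) = 0.
Rearranging gives the reaction functions q_N = (157 - (1/2)q_O) and q_O = (156 - (1/2)q_N).
Solving the pair: q_N = 316/3, q_O = 310/3.
Price P = 269 - (1/2)·(626/3) = 494/3.
Nimbus's profit: (494/3 - 112)·(316/3) = 5547.5556.

5547.56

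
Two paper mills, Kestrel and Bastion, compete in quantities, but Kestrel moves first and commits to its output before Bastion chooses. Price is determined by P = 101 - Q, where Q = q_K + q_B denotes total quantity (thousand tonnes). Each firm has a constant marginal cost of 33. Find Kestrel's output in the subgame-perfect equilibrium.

34

Solve by backward induction. Given q_K, the follower Bastion maximises π_B = (101 - q_K - q_B)q_B - 33q_B.
∂π_B/∂q_B = 68 - q_K - 2q_B = 0 gives the reaction function q_B = (68 - q_K)/2.
Kestrel substitutes q_B(q_K) into its own profit: π_K = q_K(101 - q_K - (68 - q_K)/2) - 33q_K = (67 - (1/2)q_K)q_K - 33q_K.
Maximising: ∂π_K/∂q_K = 34 - q_K = 0, giving q_K = 34.
Then q_B = (68 - 34)/2 = 17.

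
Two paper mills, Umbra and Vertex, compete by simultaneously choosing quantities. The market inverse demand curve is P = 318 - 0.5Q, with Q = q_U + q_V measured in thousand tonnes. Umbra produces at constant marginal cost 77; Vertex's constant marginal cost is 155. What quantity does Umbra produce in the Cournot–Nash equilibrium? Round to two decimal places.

Umbra's profit: π_U = (318 - 0.5Q)q_U - (77q_U). Setting ∂π_U/∂q_U = 0: 241 - q_U - (1/2)(q_V) = 0.
Vertex's first-order condition: 163 - q_V - (1/2)(q_U) = 0.
Best responses: q_U = (241 - (1/2)q_V), q_V = (163 - (1/2)q_U).
Substituting one into the other gives q_U = 638/3 and q_V = 170/3.

212.67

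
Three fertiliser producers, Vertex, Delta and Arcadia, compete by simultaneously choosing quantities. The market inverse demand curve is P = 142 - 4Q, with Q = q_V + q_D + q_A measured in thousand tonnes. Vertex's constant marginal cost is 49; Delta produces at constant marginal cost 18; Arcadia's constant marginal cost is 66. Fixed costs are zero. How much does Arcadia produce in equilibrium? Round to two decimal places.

Vertex's profit: π_V = (142 - 4Q)q_V - (49q_V). Setting ∂π_V/∂q_V = 0: 93 - 8q_V - 4(q_D + q_A) = 0.
Delta's first-order condition: 124 - 8q_D - 4(q_V + q_A) = 0.
Arcadia's first-order condition: 76 - 8q_A - 4(q_V + q_D) = 0.
Adding the 3 first-order conditions: 293 − 16Q = 0, so Q = 293/16.
Back-substituting: q_V = (93 − 293/4)/4 = 79/16, q_D = (124 − 293/4)/4 = 203/16, q_A = (76 − 293/4)/4 = 11/16.

0.69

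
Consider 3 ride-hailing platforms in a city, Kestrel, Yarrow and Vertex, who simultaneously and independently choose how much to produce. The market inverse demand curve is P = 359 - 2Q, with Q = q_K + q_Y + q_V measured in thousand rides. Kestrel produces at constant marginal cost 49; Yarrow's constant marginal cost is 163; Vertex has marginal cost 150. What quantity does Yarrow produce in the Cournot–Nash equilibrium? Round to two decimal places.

Kestrel's profit: π_K = (359 - 2Q)q_K - (49q_K). Setting ∂π_K/∂q_K = 0: 310 - 4q_K - 2(q_Y + q_V) = 0.
Yarrow's profit: π_Y = (359 - 2Q)q_Y - (163q_Y). Setting ∂π_Y/∂q_Y = 0: 196 - 4q_Y - 2(q_K + q_V) = 0.
Vertex's first-order condition: 209 - 4q_V - 2(q_K + q_Y) = 0.
Summing all 3 equations gives 715 − 8Q = 0, hence Q = 715/8.
Back-substituting: q_K = (310 − 715/4)/2 = 525/8, q_Y = (196 − 715/4)/2 = 69/8, q_V = (209 − 715/4)/2 = 121/8.

8.63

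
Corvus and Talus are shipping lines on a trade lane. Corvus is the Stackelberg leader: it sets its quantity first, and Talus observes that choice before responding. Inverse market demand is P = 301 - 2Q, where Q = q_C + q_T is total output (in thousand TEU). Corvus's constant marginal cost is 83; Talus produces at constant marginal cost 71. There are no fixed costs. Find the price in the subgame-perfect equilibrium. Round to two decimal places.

134.50

Solve by backward induction. Given q_C, the follower Talus maximises π_T = (301 - 2q_C - 2q_T)q_T - 71q_T.
Follower FOC: 230 - 2q_C - 4q_T = 0, so q_T(q_C) = (230 - 2q_C)/4.
The leader anticipates this reaction. Substituting into P = 301 - 2Q gives P = 186 - q_C, so π_C = (186 - q_C)q_C - 83q_C.
Maximising: ∂π_C/∂q_C = 103 - 2q_C = 0, giving q_C = 103/2.
Then q_T = (230 - 2·(103/2))/4 = 127/4.
Total output Q = 333/4, so price P = 301 - 2·(333/4) = 269/2.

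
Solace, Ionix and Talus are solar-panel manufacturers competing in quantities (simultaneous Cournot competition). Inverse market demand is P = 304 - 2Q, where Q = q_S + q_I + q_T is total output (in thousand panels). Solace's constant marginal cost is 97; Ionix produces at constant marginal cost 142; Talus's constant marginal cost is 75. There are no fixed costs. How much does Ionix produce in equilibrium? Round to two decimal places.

6.25

Solace's profit: π_S = (304 - 2Q)q_S - (97q_S). Setting ∂π_S/∂q_S = 0: 207 - 4q_S - 2(q_I + q_T) = 0.
Ionix's profit: π_I = (304 - 2Q)q_I - (142q_I). Setting ∂π_I/∂q_I = 0: 162 - 4q_I - 2(q_S + q_T) = 0.
Talus's profit: π_T = (304 - 2Q)q_T - (75q_T). Setting ∂π_T/∂q_T = 0: 229 - 4q_T - 2(q_S + q_I) = 0.
Adding the 3 first-order conditions: 598 − 8Q = 0, so Q = 299/4.
Back-substituting: q_S = (207 − 299/2)/2 = 115/4, q_I = (162 − 299/2)/2 = 25/4, q_T = (229 − 299/2)/2 = 159/4.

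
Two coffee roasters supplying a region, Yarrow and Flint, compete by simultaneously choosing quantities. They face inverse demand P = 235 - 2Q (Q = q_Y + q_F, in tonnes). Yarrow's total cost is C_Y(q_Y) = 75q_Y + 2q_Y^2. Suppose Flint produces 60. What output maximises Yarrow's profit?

With the rival's output fixed at 60, Yarrow's profit is π_Y = (235 - 2·60 - 2q_Y)q_Y - (75q_Y + 2q_Y²) = (115 - 2q_Y)q_Y - (75q_Y + 2q_Y²).
∂π_Y/∂q_Y = 40 - 8q_Y = 0, so q_Y = 5.

5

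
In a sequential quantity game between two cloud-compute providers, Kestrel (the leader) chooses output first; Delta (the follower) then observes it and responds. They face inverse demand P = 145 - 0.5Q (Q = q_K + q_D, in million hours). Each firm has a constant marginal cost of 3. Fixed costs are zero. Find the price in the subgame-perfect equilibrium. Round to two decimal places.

The follower Delta best-responds to any q_K: π_D = (145 - 0.5Q)q_D - 3q_D.
Setting the follower's marginal profit to zero, 142 - (1/2)q_K - q_D = 0, i.e. q_D = (142 - (1/2)q_K).
Kestrel substitutes q_D(q_K) into its own profit: π_K = q_K(145 - (1/2)q_K - (142 - (1/2)q_K)/2) - 3q_K = (74 - (1/4)q_K)q_K - 3q_K.
Maximising: ∂π_K/∂q_K = 71 - (1/2)q_K = 0, giving q_K = 142.
Then q_D = (142 - (1/2)·142) = 71.
Total output Q = 213, so price P = 145 - (1/2)·213 = 77/2.

38.50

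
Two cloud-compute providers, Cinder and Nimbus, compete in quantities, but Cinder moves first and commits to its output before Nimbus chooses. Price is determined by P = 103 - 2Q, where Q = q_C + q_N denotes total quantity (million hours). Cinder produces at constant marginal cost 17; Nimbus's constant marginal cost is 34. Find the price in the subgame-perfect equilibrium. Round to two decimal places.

42.75

The follower Nimbus best-responds to any q_C: π_N = (103 - 2Q)q_N - 34q_N.
∂π_N/∂q_N = 69 - 2q_C - 4q_N = 0 gives the reaction function q_N = (69 - 2q_C)/4.
Cinder substitutes q_N(q_C) into its own profit: π_C = q_C(103 - 2q_C - (69 - 2q_C)/2) - 17q_C = (137/2 - q_C)q_C - 17q_C.
Maximising: ∂π_C/∂q_C = 103/2 - 2q_C = 0, giving q_C = 103/4.
Then q_N = (69 - 2·(103/4))/4 = 35/8.
Total output Q = 241/8, so price P = 103 - 2·(241/8) = 171/4.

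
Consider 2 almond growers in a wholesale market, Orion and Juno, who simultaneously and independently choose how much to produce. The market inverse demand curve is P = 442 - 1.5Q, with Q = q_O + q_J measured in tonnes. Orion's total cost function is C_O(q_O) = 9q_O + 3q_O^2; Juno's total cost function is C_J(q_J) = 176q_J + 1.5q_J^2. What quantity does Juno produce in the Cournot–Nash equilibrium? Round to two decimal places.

Orion's profit: π_O = (442 - 1.5Q)q_O - (9q_O + 3q_O²). Setting ∂π_O/∂q_O = 0: 433 - 9q_O - (3/2)(q_J) = 0.
Juno's first-order condition: 266 - 6q_J - (3/2)(q_O) = 0.
So q_O = (433 - (3/2)q_J)/9 and q_J = (266 - (3/2)q_O)/6.
Solving the pair: q_O = 42.4928, q_J = 33.7101.

33.71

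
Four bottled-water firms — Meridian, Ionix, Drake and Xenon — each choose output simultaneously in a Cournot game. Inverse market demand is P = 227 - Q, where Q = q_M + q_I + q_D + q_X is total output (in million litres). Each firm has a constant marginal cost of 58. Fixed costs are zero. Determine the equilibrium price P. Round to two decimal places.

Each firm earns π_i = (227 - Q)q_i - 58q_i.
Setting ∂π_i/∂q_i = 0 with rivals' quantities fixed: 169 - 2q_i - Σ_{j≠i} q_j = 0.
By symmetry each firm produces the same amount; substituting Σ_{j≠i} q_j = 3q_i yields q_i = 169/5.
Total output Q = 676/5, so price P = 227 - 676/5 = 459/5.

91.80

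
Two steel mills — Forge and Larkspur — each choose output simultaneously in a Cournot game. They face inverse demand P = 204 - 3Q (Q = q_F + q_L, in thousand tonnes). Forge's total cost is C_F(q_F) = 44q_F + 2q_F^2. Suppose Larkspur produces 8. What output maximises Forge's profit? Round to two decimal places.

With the rival's output fixed at 8, Forge's profit is π_F = (204 - 3·8 - 3q_F)q_F - (44q_F + 2q_F²) = (180 - 3q_F)q_F - (44q_F + 2q_F²).
∂π_F/∂q_F = 136 - 10q_F = 0, so q_F = 68/5.

13.60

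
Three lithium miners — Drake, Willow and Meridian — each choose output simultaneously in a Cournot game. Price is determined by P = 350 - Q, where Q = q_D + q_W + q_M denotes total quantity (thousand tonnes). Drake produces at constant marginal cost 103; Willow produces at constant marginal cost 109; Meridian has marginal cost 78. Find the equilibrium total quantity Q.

190

Drake's profit: π_D = (350 - Q)q_D - (103q_D). Setting ∂π_D/∂q_D = 0: 247 - 2q_D - (q_W + q_M) = 0.
Willow's profit: π_W = (350 - Q)q_W - (109q_W). Setting ∂π_W/∂q_W = 0: 241 - 2q_W - (q_D + q_M) = 0.
Meridian's profit: π_M = (350 - Q)q_M - (78q_M). Setting ∂π_M/∂q_M = 0: 272 - 2q_M - (q_D + q_W) = 0.
Adding the 3 conditions: 760 − 2Q − 2Q = 0, i.e. Q = 190.
Back-substituting: q_D = (247 − 190) = 57, q_W = (241 − 190) = 51, q_M = (272 − 190) = 82.
Total output Q = 57 + 51 + 82 = 190.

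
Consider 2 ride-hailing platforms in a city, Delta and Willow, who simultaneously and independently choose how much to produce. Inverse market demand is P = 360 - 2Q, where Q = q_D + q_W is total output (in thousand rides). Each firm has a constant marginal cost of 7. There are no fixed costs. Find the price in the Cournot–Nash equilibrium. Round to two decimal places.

124.67

Each firm earns π_i = (360 - 2Q)q_i - 7q_i.
First-order condition (treating rivals' output as given): 353 - 4q_i - 2q_j = 0.
With identical firms every q_j equals q_i, so q_j = q_i and 353 = 6q_i, giving q_i = 353/6.
Total output Q = 353/3, so price P = 360 - 2·(353/3) = 374/3.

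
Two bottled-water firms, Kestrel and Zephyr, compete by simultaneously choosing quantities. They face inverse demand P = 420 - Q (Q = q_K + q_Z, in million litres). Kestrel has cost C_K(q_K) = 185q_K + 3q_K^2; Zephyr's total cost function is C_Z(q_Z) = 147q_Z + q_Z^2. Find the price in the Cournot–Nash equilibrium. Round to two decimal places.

Kestrel's profit: π_K = (420 - Q)q_K - (185q_K + 3q_K²). Setting ∂π_K/∂q_K = 0: 235 - 8q_K - (q_Z) = 0.
Zephyr's profit: π_Z = (420 - Q)q_Z - (147q_Z + q_Z²). Setting ∂π_Z/∂q_Z = 0: 273 - 4q_Z - (q_K) = 0.
Best responses: q_K = (235 - q_Z)/8, q_Z = (273 - q_K)/4.
Substituting one into the other gives q_K = 667/31 and q_Z = 1949/31.
Total output Q = 84.3871, so price P = 420 - 84.3871 = 335.6129.

335.61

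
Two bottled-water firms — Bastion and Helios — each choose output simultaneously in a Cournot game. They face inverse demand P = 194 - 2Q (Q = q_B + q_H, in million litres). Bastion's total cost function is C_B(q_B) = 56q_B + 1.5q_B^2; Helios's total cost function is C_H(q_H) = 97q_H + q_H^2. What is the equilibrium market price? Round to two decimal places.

Bastion's profit: π_B = (194 - 2Q)q_B - (56q_B + (3/2)q_B²). Setting ∂π_B/∂q_B = 0: 138 - 7q_B - 2(q_H) = 0.
Helios's profit: π_H = (194 - 2Q)q_H - (97q_H + q_H²). Setting ∂π_H/∂q_H = 0: 97 - 6q_H - 2(q_B) = 0.
Rearranging gives the reaction functions q_B = (138 - 2q_H)/7 and q_H = (97 - 2q_B)/6.
Solving the pair: q_B = 317/19, q_H = 403/38.
Total output Q = 1037/38, so price P = 194 - 2·(1037/38) = 139.4211.

139.42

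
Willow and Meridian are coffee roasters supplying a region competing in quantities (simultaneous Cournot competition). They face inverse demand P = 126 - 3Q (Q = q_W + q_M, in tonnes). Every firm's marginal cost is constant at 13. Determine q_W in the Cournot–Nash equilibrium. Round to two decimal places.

12.56

Each firm earns π_i = (126 - 3Q)q_i - 13q_i.
First-order condition (treating rivals' output as given): 113 - 6q_i - 3q_j = 0.
By symmetry each firm produces the same amount; substituting q_j = q_i yields q_i = 113/9.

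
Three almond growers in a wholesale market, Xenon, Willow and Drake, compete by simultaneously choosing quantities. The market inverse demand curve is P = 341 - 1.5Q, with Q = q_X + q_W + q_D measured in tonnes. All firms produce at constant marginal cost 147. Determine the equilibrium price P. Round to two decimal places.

195.50

Each firm earns π_i = (341 - 1.5Q)q_i - 147q_i.
Setting ∂π_i/∂q_i = 0 with rivals' quantities fixed: 194 - 3q_i - (3/2)·Σ_{j≠i} q_j = 0.
With identical firms every q_j equals q_i, so Σ_{j≠i} q_j = 2q_i and 194 = 6q_i, giving q_i = 97/3.
Total output Q = 97, so price P = 341 - (3/2)·97 = 391/2.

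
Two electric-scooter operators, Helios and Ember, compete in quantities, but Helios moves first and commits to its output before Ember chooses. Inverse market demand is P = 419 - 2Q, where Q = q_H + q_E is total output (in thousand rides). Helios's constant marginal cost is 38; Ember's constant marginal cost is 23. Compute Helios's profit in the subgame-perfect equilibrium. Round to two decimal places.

8372.25

Solve by backward induction. Given q_H, the follower Ember maximises π_E = (419 - 2q_H - 2q_E)q_E - 23q_E.
∂π_E/∂q_E = 396 - 2q_H - 4q_E = 0 gives the reaction function q_E = (396 - 2q_H)/4.
Helios substitutes q_E(q_H) into its own profit: π_H = q_H(419 - 2q_H - (396 - 2q_H)/2) - 38q_H = (221 - q_H)q_H - 38q_H.
Leader FOC: 183 - 2q_H = 0, so q_H = 183/2.
Then q_E = (396 - 2·(183/2))/4 = 213/4.
Price P = 419 - 2·(579/4) = 259/2.
Helios's profit: (259/2 - 38)·(183/2) = 8372.2500.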